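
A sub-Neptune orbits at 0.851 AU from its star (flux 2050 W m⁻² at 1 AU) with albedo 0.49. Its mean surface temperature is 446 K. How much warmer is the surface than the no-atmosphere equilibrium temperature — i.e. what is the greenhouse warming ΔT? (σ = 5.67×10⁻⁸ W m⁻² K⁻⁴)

ΔT ≈ 163.5 K

S = 2050/0.851² = 2831 W m⁻².
T_eq = [S(1−A)/(4σ)]^(1/4) = [2831×0.51/(4×5.67×10⁻⁸)]^(1/4) = 282.5 K.
ΔT = T_surf − T_eq = 446 − 282.5.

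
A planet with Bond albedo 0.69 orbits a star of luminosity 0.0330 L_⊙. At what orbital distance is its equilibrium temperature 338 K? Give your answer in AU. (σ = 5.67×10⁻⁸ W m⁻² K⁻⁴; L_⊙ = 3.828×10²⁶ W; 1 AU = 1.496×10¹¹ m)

L = 0.0330 × 3.828×10²⁶ = 1.26×10²⁵ W.
From T_eq⁴ = L(1−A)/(16πσd²): d = √[L(1−A)/(16πσT_eq⁴)].
d = √[1.26×10²⁵ × 0.31 / (16π × 5.67×10⁻⁸ × (338)⁴)] = 1.03×10¹⁰ m = 0.0686 AU.

d ≈ 0.0686 AU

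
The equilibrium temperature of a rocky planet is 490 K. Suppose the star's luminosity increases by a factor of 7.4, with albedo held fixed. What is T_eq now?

T_eq ≈ 808 K

T_eq ∝ L^(1/4) · d^(−1/2).
T′ = 490 × 7.4^(1/4) = 808 K.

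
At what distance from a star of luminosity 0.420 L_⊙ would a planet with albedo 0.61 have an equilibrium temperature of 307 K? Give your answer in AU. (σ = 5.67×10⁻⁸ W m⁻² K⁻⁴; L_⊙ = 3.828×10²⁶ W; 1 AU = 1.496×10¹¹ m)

L = 0.420 × 3.828×10²⁶ = 1.61×10²⁶ W.
From T_eq⁴ = L(1−A)/(16πσd²): d = √[L(1−A)/(16πσT_eq⁴)].
d = √[1.61×10²⁶ × 0.39 / (16π × 5.67×10⁻⁸ × (307)⁴)] = 4.98×10¹⁰ m = 0.333 AU.

d ≈ 0.333 AU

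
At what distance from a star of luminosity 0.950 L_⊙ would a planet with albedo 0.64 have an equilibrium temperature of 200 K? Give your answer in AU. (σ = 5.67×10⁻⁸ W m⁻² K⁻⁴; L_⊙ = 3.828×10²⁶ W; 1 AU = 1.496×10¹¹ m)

d ≈ 1.13 AU

L = 0.950 × 3.828×10²⁶ = 3.64×10²⁶ W.
From T_eq⁴ = L(1−A)/(16πσd²): d = √[L(1−A)/(16πσT_eq⁴)].
d = √[3.64×10²⁶ × 0.36 / (16π × 5.67×10⁻⁸ × (200)⁴)] = 1.69×10¹¹ m = 1.13 AU.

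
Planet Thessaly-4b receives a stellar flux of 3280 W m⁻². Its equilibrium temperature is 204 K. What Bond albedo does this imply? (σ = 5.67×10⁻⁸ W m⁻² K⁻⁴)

A ≈ 0.88

From T_eq⁴ = S(1−A)/(4σ): 1−A = 4σT_eq⁴/S.
1−A = 4 × 5.67×10⁻⁸ × (204)⁴ / 3280 = 0.120.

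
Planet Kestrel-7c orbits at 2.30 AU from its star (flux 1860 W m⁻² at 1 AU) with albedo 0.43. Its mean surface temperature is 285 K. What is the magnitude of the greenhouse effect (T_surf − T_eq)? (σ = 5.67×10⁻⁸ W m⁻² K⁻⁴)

ΔT ≈ 112.6 K

S = 1860/2.30² = 351.6 W m⁻².
T_eq = [S(1−A)/(4σ)]^(1/4) = [351.6×0.57/(4×5.67×10⁻⁸)]^(1/4) = 172.4 K.
ΔT = T_surf − T_eq = 285 − 172.4.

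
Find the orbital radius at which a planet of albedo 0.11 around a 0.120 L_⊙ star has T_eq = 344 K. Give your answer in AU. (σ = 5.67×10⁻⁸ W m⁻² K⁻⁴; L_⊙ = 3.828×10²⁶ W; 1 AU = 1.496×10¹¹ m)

d ≈ 0.214 AU

L = 0.120 × 3.828×10²⁶ = 4.59×10²⁵ W.
From T_eq⁴ = L(1−A)/(16πσd²): d = √[L(1−A)/(16πσT_eq⁴)].
d = √[4.59×10²⁵ × 0.89 / (16π × 5.67×10⁻⁸ × (344)⁴)] = 3.20×10¹⁰ m = 0.214 AU.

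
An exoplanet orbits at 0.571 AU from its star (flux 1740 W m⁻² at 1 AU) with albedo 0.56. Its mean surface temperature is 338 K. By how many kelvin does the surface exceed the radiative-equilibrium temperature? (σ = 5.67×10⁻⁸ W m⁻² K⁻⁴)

ΔT ≈ 19.0 K

S = 1740/0.571² = 5337 W m⁻².
T_eq = [S(1−A)/(4σ)]^(1/4) = [5337×0.44/(4×5.67×10⁻⁸)]^(1/4) = 319.0 K.
ΔT = T_surf − T_eq = 338 − 319.0.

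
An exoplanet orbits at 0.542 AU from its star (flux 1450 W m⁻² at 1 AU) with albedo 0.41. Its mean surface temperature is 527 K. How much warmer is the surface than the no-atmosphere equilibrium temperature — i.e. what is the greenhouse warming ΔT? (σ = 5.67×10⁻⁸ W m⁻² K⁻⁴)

ΔT ≈ 190.4 K

S = 1450/0.542² = 4936 W m⁻².
T_eq = [S(1−A)/(4σ)]^(1/4) = [4936×0.59/(4×5.67×10⁻⁸)]^(1/4) = 336.6 K.
ΔT = T_surf − T_eq = 527 − 336.6.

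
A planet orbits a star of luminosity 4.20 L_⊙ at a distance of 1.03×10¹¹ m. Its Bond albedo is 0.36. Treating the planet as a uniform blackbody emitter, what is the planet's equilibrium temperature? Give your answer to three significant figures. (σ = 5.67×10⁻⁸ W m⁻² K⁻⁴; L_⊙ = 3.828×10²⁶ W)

T_eq ≈ 430 K

L = 4.20 × 3.828×10²⁶ = 1.61×10²⁷ W.
Flux: S = L/(4πd²) = 1.61×10²⁷/(4π×(1.03×10¹¹)²) = 1.21×10⁴ W m⁻².
Energy balance: absorbed = emitted ⇒ πR²·S(1−A) = 4πR²·σT_eq⁴, so T_eq⁴ = S(1−A)/(4σ).
T_eq = [1.21×10⁴ × 0.64 / (4 × 5.67×10⁻⁸)]^(1/4) = (3.40×10¹⁰)^(1/4) = 430 K.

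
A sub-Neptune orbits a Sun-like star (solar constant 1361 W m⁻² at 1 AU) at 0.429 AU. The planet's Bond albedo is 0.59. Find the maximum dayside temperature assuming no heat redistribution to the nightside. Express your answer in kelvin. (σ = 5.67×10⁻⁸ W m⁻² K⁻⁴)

T_ss ≈ 481 K

Flux at 0.429 AU: S = 1361/0.429² = 7400 W m⁻².
With no redistribution each surface element balances locally: S(1−A) = σT⁴.
T = [7400 × 0.41 / 5.67×10⁻⁸]^(1/4) = (5.35×10¹⁰)^(1/4) = 481 K.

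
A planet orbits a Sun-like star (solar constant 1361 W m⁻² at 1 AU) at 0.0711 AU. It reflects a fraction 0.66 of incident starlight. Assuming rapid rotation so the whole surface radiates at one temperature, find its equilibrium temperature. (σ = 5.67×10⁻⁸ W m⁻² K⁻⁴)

Flux at 0.0711 AU: S = 1361/0.0711² = 2.69×10⁵ W m⁻².
Energy balance: absorbed = emitted ⇒ πR²·S(1−A) = 4πR²·σT_eq⁴, so T_eq⁴ = S(1−A)/(4σ).
T_eq = [2.69×10⁵ × 0.34 / (4 × 5.67×10⁻⁸)]^(1/4) = (4.04×10¹¹)^(1/4) = 797 K.

T_eq ≈ 797 K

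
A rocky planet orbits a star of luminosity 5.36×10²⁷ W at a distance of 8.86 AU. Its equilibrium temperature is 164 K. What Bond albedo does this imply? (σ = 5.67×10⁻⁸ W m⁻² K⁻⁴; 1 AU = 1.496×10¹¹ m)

A ≈ 0.32

d = 8.86 AU = 1.33×10¹² m.
Flux: S = L/(4πd²) = 5.36×10²⁷/(4π×(1.33×10¹²)²) = 243 W m⁻².
From T_eq⁴ = S(1−A)/(4σ): 1−A = 4σT_eq⁴/S.
1−A = 4 × 5.67×10⁻⁸ × (164)⁴ / 243 = 0.676.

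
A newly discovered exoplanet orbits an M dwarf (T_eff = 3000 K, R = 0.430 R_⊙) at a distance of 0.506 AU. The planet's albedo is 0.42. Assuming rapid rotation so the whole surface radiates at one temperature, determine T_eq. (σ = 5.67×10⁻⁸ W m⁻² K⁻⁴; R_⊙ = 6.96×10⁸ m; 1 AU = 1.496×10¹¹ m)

T_eq ≈ 116 K

R_⋆ = 0.430 × 6.96×10⁸ = 2.99×10⁸ m.
d = 0.506 AU = 7.57×10¹⁰ m.
L = 4πR_⋆²σT_⋆⁴ = 4π(2.99×10⁸)² × 5.67×10⁻⁸ × (3000)⁴ = 5.17×10²⁴ W.
S = L/(4πd²) = 71.8 W m⁻².
Energy balance: absorbed = emitted ⇒ πR²·S(1−A) = 4πR²·σT_eq⁴, so T_eq⁴ = S(1−A)/(4σ).
T_eq = [71.8 × 0.58 / (4 × 5.67×10⁻⁸)]^(1/4) = (1.84×10⁸)^(1/4) = 116 K.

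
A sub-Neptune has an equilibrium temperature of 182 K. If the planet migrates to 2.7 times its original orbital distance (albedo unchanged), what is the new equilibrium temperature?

T_eq ≈ 111 K

T_eq ∝ L^(1/4) · d^(−1/2).
T′ = 182 / 2.7^(1/2) = 111 K.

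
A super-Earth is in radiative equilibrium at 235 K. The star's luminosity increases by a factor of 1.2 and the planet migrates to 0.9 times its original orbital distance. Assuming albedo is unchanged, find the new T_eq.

T_eq ≈ 259 K

T_eq ∝ L^(1/4) · d^(−1/2).
T′ = 235 × 1.2^(1/4) / 0.9^(1/2) = 259 K.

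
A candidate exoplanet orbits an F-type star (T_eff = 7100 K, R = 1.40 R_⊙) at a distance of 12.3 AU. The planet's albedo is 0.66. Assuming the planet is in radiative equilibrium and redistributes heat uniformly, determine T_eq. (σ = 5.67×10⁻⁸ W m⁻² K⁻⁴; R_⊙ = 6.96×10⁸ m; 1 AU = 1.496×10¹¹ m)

R_⋆ = 1.40 × 6.96×10⁸ = 9.74×10⁸ m.
d = 12.3 AU = 1.84×10¹² m.
L = 4πR_⋆²σT_⋆⁴ = 4π(9.74×10⁸)² × 5.67×10⁻⁸ × (7100)⁴ = 1.72×10²⁷ W.
S = L/(4πd²) = 40.4 W m⁻².
Energy balance: absorbed = emitted ⇒ πR²·S(1−A) = 4πR²·σT_eq⁴, so T_eq⁴ = S(1−A)/(4σ).
T_eq = [40.4 × 0.34 / (4 × 5.67×10⁻⁸)]^(1/4) = (6.06×10⁷)^(1/4) = 88.2 K.

T_eq ≈ 88.2 K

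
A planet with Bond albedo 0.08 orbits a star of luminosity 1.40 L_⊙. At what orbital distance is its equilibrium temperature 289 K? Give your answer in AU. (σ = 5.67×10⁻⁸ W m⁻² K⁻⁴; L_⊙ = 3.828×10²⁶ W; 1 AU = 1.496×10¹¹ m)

L = 1.40 × 3.828×10²⁶ = 5.36×10²⁶ W.
From T_eq⁴ = L(1−A)/(16πσd²): d = √[L(1−A)/(16πσT_eq⁴)].
d = √[5.36×10²⁶ × 0.92 / (16π × 5.67×10⁻⁸ × (289)⁴)] = 1.57×10¹¹ m = 1.05 AU.

d ≈ 1.05 AU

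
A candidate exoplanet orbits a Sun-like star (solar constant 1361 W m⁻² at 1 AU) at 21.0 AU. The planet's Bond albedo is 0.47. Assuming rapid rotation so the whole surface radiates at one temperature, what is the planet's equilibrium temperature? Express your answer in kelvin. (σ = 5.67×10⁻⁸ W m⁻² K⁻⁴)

Flux at 21.0 AU: S = 1361/21.0² = 3.09 W m⁻².
Energy balance: absorbed = emitted ⇒ πR²·S(1−A) = 4πR²·σT_eq⁴, so T_eq⁴ = S(1−A)/(4σ).
T_eq = [3.09 × 0.53 / (4 × 5.67×10⁻⁸)]^(1/4) = (7.21×10⁶)^(1/4) = 51.8 K.

T_eq ≈ 51.8 K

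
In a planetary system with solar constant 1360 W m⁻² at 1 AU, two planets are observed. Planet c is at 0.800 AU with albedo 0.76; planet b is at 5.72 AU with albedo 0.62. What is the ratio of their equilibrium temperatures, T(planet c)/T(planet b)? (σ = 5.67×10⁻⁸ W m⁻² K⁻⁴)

T₁/T₂ ≈ 2.384

T_eq = [S₀(1−A)/(4σd²)]^(1/4), so T ∝ (1−A)^(1/4) / √d.
T₁ = [1360×0.24/(4×5.67×10⁻⁸×0.800²)]^(1/4) = 217.76 K.
T₂ = [1360×0.38/(4×5.67×10⁻⁸×5.72²)]^(1/4) = 91.35 K.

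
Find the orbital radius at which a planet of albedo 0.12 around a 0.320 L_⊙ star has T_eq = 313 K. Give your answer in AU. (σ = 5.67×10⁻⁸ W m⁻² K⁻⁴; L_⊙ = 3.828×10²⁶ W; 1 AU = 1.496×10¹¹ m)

L = 0.320 × 3.828×10²⁶ = 1.22×10²⁶ W.
From T_eq⁴ = L(1−A)/(16πσd²): d = √[L(1−A)/(16πσT_eq⁴)].
d = √[1.22×10²⁶ × 0.88 / (16π × 5.67×10⁻⁸ × (313)⁴)] = 6.28×10¹⁰ m = 0.420 AU.

d ≈ 0.420 AU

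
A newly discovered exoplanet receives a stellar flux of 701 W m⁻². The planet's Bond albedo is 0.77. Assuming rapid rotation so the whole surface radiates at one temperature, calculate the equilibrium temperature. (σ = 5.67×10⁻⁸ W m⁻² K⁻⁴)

Energy balance: absorbed = emitted ⇒ πR²·S(1−A) = 4πR²·σT_eq⁴, so T_eq⁴ = S(1−A)/(4σ).
T_eq = [701 × 0.23 / (4 × 5.67×10⁻⁸)]^(1/4) = (7.11×10⁸)^(1/4) = 163 K.

T_eq ≈ 163 K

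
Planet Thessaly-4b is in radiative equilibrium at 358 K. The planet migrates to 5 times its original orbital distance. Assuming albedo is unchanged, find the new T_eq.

T_eq ∝ L^(1/4) · d^(−1/2).
T′ = 358 / 5^(1/2) = 160 K.

T_eq ≈ 160 K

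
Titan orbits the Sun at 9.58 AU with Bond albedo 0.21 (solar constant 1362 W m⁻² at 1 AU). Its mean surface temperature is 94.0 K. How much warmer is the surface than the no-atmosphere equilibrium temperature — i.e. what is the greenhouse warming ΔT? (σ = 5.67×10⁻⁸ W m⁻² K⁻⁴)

S = 1362/9.58² = 14.84 W m⁻².
T_eq = [S(1−A)/(4σ)]^(1/4) = [14.84×0.79/(4×5.67×10⁻⁸)]^(1/4) = 84.8 K.
ΔT = T_surf − T_eq = 94 − 84.8.

ΔT ≈ 9.2 K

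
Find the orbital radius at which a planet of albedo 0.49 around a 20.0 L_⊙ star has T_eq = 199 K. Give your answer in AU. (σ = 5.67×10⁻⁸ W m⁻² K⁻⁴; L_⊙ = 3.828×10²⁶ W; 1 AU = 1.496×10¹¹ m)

d ≈ 6.25 AU

L = 20.0 × 3.828×10²⁶ = 7.66×10²⁷ W.
From T_eq⁴ = L(1−A)/(16πσd²): d = √[L(1−A)/(16πσT_eq⁴)].
d = √[7.66×10²⁷ × 0.51 / (16π × 5.67×10⁻⁸ × (199)⁴)] = 9.35×10¹¹ m = 6.25 AU.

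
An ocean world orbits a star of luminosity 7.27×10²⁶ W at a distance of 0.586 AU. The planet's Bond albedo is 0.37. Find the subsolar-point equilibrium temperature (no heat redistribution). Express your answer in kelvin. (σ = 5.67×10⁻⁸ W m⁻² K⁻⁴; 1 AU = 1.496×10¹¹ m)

T_ss ≈ 538 K

d = 0.586 AU = 8.77×10¹⁰ m.
Flux: S = L/(4πd²) = 7.27×10²⁶/(4π×(8.77×10¹⁰)²) = 7530 W m⁻².
At the subsolar point the surface absorbs S(1−A) and emits σT⁴ per unit area — no factor of 4, since only the local patch is in balance.
T = [7530 × 0.63 / 5.67×10⁻⁸]^(1/4) = (8.36×10¹⁰)^(1/4) = 538 K.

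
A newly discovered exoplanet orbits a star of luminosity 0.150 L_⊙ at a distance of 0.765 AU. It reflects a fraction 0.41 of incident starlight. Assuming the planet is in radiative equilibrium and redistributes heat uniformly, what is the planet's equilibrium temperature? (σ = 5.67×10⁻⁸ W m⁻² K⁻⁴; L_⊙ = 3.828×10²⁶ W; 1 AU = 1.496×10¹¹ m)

T_eq ≈ 174 K

d = 0.765 AU = 1.14×10¹¹ m.
L = 0.150 × 3.828×10²⁶ = 5.74×10²⁵ W.
Flux: S = L/(4πd²) = 5.74×10²⁵/(4π×(1.14×10¹¹)²) = 349 W m⁻².
Energy balance: absorbed = emitted ⇒ πR²·S(1−A) = 4πR²·σT_eq⁴, so T_eq⁴ = S(1−A)/(4σ).
T_eq = [349 × 0.59 / (4 × 5.67×10⁻⁸)]^(1/4) = (9.08×10⁸)^(1/4) = 174 K.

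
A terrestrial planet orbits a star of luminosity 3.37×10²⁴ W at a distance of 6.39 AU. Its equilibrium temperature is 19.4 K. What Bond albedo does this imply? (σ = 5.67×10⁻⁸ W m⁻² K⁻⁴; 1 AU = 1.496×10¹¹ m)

A ≈ 0.89

d = 6.39 AU = 9.56×10¹¹ m.
Flux: S = L/(4πd²) = 3.37×10²⁴/(4π×(9.56×10¹¹)²) = 0.293 W m⁻².
From T_eq⁴ = S(1−A)/(4σ): 1−A = 4σT_eq⁴/S.
1−A = 4 × 5.67×10⁻⁸ × (19.4)⁴ / 0.293 = 0.109.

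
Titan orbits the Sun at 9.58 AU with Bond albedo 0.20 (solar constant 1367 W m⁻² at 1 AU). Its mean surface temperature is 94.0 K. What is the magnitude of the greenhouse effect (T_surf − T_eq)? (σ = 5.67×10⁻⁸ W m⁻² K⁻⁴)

S = 1367/9.58² = 14.89 W m⁻².
T_eq = [S(1−A)/(4σ)]^(1/4) = [14.89×0.80/(4×5.67×10⁻⁸)]^(1/4) = 85.1 K.
ΔT = T_surf − T_eq = 94 − 85.1.

ΔT ≈ 8.9 K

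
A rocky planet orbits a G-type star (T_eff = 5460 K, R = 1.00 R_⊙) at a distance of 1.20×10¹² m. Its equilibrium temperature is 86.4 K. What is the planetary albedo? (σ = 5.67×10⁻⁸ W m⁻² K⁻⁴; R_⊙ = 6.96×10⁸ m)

A ≈ 0.25

R_⋆ = 1.00 × 6.96×10⁸ = 6.96×10⁸ m.
L = 4πR_⋆²σT_⋆⁴ = 4π(6.96×10⁸)² × 5.67×10⁻⁸ × (5460)⁴ = 3.07×10²⁶ W.
S = L/(4πd²) = 17.0 W m⁻².
From T_eq⁴ = S(1−A)/(4σ): 1−A = 4σT_eq⁴/S.
1−A = 4 × 5.67×10⁻⁸ × (86.4)⁴ / 17.0 = 0.746.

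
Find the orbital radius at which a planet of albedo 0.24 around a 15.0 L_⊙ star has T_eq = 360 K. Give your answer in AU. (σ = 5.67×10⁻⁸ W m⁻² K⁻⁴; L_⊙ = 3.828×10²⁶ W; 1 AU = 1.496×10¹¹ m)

L = 15.0 × 3.828×10²⁶ = 5.74×10²⁷ W.
From T_eq⁴ = L(1−A)/(16πσd²): d = √[L(1−A)/(16πσT_eq⁴)].
d = √[5.74×10²⁷ × 0.76 / (16π × 5.67×10⁻⁸ × (360)⁴)] = 3.02×10¹¹ m = 2.02 AU.

d ≈ 2.02 AU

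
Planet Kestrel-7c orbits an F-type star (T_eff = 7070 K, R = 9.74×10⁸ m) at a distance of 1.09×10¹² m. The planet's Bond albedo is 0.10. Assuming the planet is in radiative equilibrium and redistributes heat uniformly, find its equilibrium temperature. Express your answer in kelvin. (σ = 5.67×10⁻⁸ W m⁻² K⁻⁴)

T_eq ≈ 146 K

L = 4πR_⋆²σT_⋆⁴ = 4π(9.74×10⁸)² × 5.67×10⁻⁸ × (7070)⁴ = 1.69×10²⁷ W.
S = L/(4πd²) = 113 W m⁻².
Energy balance: absorbed = emitted ⇒ πR²·S(1−A) = 4πR²·σT_eq⁴, so T_eq⁴ = S(1−A)/(4σ).
T_eq = [113 × 0.90 / (4 × 5.67×10⁻⁸)]^(1/4) = (4.49×10⁸)^(1/4) = 146 K.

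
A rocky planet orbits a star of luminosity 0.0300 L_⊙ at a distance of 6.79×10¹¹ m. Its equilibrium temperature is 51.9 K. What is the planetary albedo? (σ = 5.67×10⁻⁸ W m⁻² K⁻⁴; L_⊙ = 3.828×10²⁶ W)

A ≈ 0.17

L = 0.0300 × 3.828×10²⁶ = 1.15×10²⁵ W.
Flux: S = L/(4πd²) = 1.15×10²⁵/(4π×(6.79×10¹¹)²) = 1.98 W m⁻².
From T_eq⁴ = S(1−A)/(4σ): 1−A = 4σT_eq⁴/S.
1−A = 4 × 5.67×10⁻⁸ × (51.9)⁴ / 1.98 = 0.830.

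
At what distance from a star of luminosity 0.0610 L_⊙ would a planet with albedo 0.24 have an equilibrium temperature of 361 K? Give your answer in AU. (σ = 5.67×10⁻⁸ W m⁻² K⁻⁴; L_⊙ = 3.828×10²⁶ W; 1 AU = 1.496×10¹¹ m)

L = 0.0610 × 3.828×10²⁶ = 2.34×10²⁵ W.
From T_eq⁴ = L(1−A)/(16πσd²): d = √[L(1−A)/(16πσT_eq⁴)].
d = √[2.34×10²⁵ × 0.76 / (16π × 5.67×10⁻⁸ × (361)⁴)] = 1.91×10¹⁰ m = 0.128 AU.

d ≈ 0.128 AU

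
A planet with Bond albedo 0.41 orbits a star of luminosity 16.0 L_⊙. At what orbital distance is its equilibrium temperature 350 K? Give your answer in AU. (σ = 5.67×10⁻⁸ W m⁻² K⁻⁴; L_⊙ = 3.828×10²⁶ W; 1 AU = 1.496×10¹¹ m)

L = 16.0 × 3.828×10²⁶ = 6.12×10²⁷ W.
From T_eq⁴ = L(1−A)/(16πσd²): d = √[L(1−A)/(16πσT_eq⁴)].
d = √[6.12×10²⁷ × 0.59 / (16π × 5.67×10⁻⁸ × (350)⁴)] = 2.91×10¹¹ m = 1.94 AU.

d ≈ 1.94 AU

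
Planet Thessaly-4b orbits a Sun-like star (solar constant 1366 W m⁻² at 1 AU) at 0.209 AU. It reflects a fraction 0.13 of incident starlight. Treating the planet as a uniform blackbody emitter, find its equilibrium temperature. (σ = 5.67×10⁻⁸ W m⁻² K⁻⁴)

Flux at 0.209 AU: S = 1366/0.209² = 3.13×10⁴ W m⁻².
Energy balance: absorbed = emitted ⇒ πR²·S(1−A) = 4πR²·σT_eq⁴, so T_eq⁴ = S(1−A)/(4σ).
T_eq = [3.13×10⁴ × 0.87 / (4 × 5.67×10⁻⁸)]^(1/4) = (1.20×10¹¹)^(1/4) = 589 K.

T_eq ≈ 589 K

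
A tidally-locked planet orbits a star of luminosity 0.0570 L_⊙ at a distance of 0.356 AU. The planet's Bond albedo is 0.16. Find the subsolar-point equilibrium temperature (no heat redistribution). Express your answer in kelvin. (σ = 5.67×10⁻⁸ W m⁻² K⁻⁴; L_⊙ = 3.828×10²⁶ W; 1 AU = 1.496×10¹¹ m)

d = 0.356 AU = 5.33×10¹⁰ m.
L = 0.0570 × 3.828×10²⁶ = 2.18×10²⁵ W.
Flux: S = L/(4πd²) = 2.18×10²⁵/(4π×(5.33×10¹⁰)²) = 612 W m⁻².
At the subsolar point the surface absorbs S(1−A) and emits σT⁴ per unit area — no factor of 4, since only the local patch is in balance.
T = [612 × 0.84 / 5.67×10⁻⁸]^(1/4) = (9.07×10⁹)^(1/4) = 309 K.

T_ss ≈ 309 K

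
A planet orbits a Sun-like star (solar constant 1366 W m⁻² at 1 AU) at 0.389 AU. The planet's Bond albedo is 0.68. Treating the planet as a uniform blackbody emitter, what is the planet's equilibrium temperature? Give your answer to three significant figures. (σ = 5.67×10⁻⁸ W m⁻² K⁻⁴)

T_eq ≈ 336 K

Flux at 0.389 AU: S = 1366/0.389² = 9030 W m⁻².
Energy balance: absorbed = emitted ⇒ πR²·S(1−A) = 4πR²·σT_eq⁴, so T_eq⁴ = S(1−A)/(4σ).
T_eq = [9030 × 0.32 / (4 × 5.67×10⁻⁸)]^(1/4) = (1.27×10¹⁰)^(1/4) = 336 K.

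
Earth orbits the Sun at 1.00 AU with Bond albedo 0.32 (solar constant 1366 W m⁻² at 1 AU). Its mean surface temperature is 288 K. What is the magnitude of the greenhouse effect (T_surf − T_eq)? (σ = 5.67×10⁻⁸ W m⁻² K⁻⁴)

S = 1366/1.00² = 1366 W m⁻².
T_eq = [S(1−A)/(4σ)]^(1/4) = [1366×0.68/(4×5.67×10⁻⁸)]^(1/4) = 253.0 K.
ΔT = T_surf − T_eq = 288 − 253.0.

ΔT ≈ 35.0 K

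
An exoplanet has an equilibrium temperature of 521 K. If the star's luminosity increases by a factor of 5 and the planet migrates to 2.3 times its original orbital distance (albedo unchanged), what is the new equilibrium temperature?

T_eq ∝ L^(1/4) · d^(−1/2).
T′ = 521 × 5^(1/4) / 2.3^(1/2) = 514 K.

T_eq ≈ 514 K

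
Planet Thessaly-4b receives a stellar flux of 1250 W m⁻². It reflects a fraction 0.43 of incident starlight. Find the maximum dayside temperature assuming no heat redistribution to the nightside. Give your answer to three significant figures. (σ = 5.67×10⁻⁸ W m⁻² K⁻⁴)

T_ss ≈ 335 K

With no redistribution each surface element balances locally: S(1−A) = σT⁴.
T = [1250 × 0.57 / 5.67×10⁻⁸]^(1/4) = (1.26×10¹⁰)^(1/4) = 335 K.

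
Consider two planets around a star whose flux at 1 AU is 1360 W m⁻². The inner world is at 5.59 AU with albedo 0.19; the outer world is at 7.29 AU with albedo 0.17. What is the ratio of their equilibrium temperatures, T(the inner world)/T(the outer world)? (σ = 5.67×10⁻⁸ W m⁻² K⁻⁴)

T_eq = [S₀(1−A)/(4σd²)]^(1/4), so T ∝ (1−A)^(1/4) / √d.
T₁ = [1360×0.81/(4×5.67×10⁻⁸×5.59²)]^(1/4) = 111.66 K.
T₂ = [1360×0.83/(4×5.67×10⁻⁸×7.29²)]^(1/4) = 98.37 K.

T₁/T₂ ≈ 1.135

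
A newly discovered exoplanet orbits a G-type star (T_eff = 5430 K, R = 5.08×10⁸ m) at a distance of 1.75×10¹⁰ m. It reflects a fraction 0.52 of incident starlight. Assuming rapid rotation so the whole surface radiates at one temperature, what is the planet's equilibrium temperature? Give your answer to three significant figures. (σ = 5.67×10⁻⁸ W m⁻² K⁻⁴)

T_eq ≈ 545 K

L = 4πR_⋆²σT_⋆⁴ = 4π(5.08×10⁸)² × 5.67×10⁻⁸ × (5430)⁴ = 1.60×10²⁶ W.
S = L/(4πd²) = 4.15×10⁴ W m⁻².
Energy balance: absorbed = emitted ⇒ πR²·S(1−A) = 4πR²·σT_eq⁴, so T_eq⁴ = S(1−A)/(4σ).
T_eq = [4.15×10⁴ × 0.48 / (4 × 5.67×10⁻⁸)]^(1/4) = (8.79×10¹⁰)^(1/4) = 545 K.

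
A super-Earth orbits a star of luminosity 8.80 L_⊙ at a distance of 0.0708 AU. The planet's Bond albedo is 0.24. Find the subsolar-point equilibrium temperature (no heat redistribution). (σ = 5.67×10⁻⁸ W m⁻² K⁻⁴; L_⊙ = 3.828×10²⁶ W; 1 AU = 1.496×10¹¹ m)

d = 0.0708 AU = 1.06×10¹⁰ m.
L = 8.80 × 3.828×10²⁶ = 3.37×10²⁷ W.
Flux: S = L/(4πd²) = 3.37×10²⁷/(4π×(1.06×10¹⁰)²) = 2.39×10⁶ W m⁻².
At the subsolar point the surface absorbs S(1−A) and emits σT⁴ per unit area — no factor of 4, since only the local patch is in balance.
T = [2.39×10⁶ × 0.76 / 5.67×10⁻⁸]^(1/4) = (3.20×10¹³)^(1/4) = 2380 K.

T_ss ≈ 2380 K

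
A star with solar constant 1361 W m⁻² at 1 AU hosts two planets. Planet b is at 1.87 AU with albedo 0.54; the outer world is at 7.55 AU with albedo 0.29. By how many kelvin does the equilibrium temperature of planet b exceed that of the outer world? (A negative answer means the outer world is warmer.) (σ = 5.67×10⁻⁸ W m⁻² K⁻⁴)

T_eq = [S₀(1−A)/(4σd²)]^(1/4), so T ∝ (1−A)^(1/4) / √d.
T₁ = [1361×0.46/(4×5.67×10⁻⁸×1.87²)]^(1/4) = 167.62 K.
T₂ = [1361×0.71/(4×5.67×10⁻⁸×7.55²)]^(1/4) = 92.98 K.

ΔT ≈ 74.6 K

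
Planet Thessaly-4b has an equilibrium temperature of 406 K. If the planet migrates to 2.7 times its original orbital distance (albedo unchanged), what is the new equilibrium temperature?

T_eq ≈ 247 K

T_eq ∝ L^(1/4) · d^(−1/2).
T′ = 406 / 2.7^(1/2) = 247 K.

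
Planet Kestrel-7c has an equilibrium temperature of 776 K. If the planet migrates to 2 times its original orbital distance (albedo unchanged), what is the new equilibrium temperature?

T_eq ≈ 549 K

T_eq ∝ L^(1/4) · d^(−1/2).
T′ = 776 / 2^(1/2) = 549 K.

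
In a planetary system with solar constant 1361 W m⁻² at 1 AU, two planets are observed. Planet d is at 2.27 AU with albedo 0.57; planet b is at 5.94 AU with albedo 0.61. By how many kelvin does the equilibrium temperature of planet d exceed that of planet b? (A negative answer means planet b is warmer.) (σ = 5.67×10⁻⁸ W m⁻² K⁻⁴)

T_eq = [S₀(1−A)/(4σd²)]^(1/4), so T ∝ (1−A)^(1/4) / √d.
T₁ = [1361×0.43/(4×5.67×10⁻⁸×2.27²)]^(1/4) = 149.59 K.
T₂ = [1361×0.39/(4×5.67×10⁻⁸×5.94²)]^(1/4) = 90.25 K.

ΔT ≈ 59.3 K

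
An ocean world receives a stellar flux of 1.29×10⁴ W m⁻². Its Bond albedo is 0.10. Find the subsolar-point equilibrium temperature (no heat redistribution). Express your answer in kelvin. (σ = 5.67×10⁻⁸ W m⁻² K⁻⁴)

T_ss ≈ 673 K

At the subsolar point the surface absorbs S(1−A) and emits σT⁴ per unit area — no factor of 4, since only the local patch is in balance.
T = [1.29×10⁴ × 0.90 / 5.67×10⁻⁸]^(1/4) = (2.05×10¹¹)^(1/4) = 673 K.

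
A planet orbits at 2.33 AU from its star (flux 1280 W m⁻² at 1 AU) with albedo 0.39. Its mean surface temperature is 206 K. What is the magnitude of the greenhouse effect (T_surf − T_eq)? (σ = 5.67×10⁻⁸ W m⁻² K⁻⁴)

ΔT ≈ 47.3 K

S = 1280/2.33² = 235.8 W m⁻².
T_eq = [S(1−A)/(4σ)]^(1/4) = [235.8×0.61/(4×5.67×10⁻⁸)]^(1/4) = 158.7 K.
ΔT = T_surf − T_eq = 206 − 158.7.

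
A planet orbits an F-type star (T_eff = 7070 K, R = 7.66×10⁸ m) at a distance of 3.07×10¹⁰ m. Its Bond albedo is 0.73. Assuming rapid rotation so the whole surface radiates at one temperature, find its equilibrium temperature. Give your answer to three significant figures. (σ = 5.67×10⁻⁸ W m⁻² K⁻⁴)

T_eq ≈ 569 K

L = 4πR_⋆²σT_⋆⁴ = 4π(7.66×10⁸)² × 5.67×10⁻⁸ × (7070)⁴ = 1.04×10²⁷ W.
S = L/(4πd²) = 8.82×10⁴ W m⁻².
Energy balance: absorbed = emitted ⇒ πR²·S(1−A) = 4πR²·σT_eq⁴, so T_eq⁴ = S(1−A)/(4σ).
T_eq = [8.82×10⁴ × 0.27 / (4 × 5.67×10⁻⁸)]^(1/4) = (1.05×10¹¹)^(1/4) = 569 K.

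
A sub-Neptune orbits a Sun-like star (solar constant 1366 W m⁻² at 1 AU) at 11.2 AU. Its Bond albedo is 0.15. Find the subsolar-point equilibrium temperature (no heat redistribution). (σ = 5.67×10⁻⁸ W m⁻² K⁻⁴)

Flux at 11.2 AU: S = 1366/11.2² = 10.9 W m⁻².
At the subsolar point the surface absorbs S(1−A) and emits σT⁴ per unit area — no factor of 4, since only the local patch is in balance.
T = [10.9 × 0.85 / 5.67×10⁻⁸]^(1/4) = (1.63×10⁸)^(1/4) = 113 K.

T_ss ≈ 113 K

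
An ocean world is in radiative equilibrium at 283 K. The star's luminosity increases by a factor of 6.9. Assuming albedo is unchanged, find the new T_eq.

T_eq ∝ L^(1/4) · d^(−1/2).
T′ = 283 × 6.9^(1/4) = 459 K.

T_eq ≈ 459 K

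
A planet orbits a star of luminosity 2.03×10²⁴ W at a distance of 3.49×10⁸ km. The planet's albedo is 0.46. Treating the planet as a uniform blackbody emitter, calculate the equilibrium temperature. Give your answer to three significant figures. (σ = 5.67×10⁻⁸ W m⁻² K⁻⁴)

d = 3.49×10⁸ km = 3.49×10¹¹ m.
Flux: S = L/(4πd²) = 2.03×10²⁴/(4π×(3.49×10¹¹)²) = 1.33 W m⁻².
Energy balance: absorbed = emitted ⇒ πR²·S(1−A) = 4πR²·σT_eq⁴, so T_eq⁴ = S(1−A)/(4σ).
T_eq = [1.33 × 0.54 / (4 × 5.67×10⁻⁸)]^(1/4) = (3.16×10⁶)^(1/4) = 42.2 K.

T_eq ≈ 42.2 K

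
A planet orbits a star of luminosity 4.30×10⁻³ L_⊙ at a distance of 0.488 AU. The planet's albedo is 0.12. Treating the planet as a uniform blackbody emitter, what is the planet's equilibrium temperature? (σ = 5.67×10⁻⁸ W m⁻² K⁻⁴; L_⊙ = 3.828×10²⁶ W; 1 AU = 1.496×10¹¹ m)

T_eq ≈ 98.8 K

d = 0.488 AU = 7.30×10¹⁰ m.
L = 4.30×10⁻³ × 3.828×10²⁶ = 1.65×10²⁴ W.
Flux: S = L/(4πd²) = 1.65×10²⁴/(4π×(7.30×10¹⁰)²) = 24.6 W m⁻².
Energy balance: absorbed = emitted ⇒ πR²·S(1−A) = 4πR²·σT_eq⁴, so T_eq⁴ = S(1−A)/(4σ).
T_eq = [24.6 × 0.88 / (4 × 5.67×10⁻⁸)]^(1/4) = (9.54×10⁷)^(1/4) = 98.8 K.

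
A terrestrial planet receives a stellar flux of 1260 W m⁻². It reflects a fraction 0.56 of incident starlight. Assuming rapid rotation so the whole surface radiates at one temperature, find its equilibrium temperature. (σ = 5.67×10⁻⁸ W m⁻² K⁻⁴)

T_eq ≈ 222 K

Energy balance: absorbed = emitted ⇒ πR²·S(1−A) = 4πR²·σT_eq⁴, so T_eq⁴ = S(1−A)/(4σ).
T_eq = [1260 × 0.44 / (4 × 5.67×10⁻⁸)]^(1/4) = (2.44×10⁹)^(1/4) = 222 K.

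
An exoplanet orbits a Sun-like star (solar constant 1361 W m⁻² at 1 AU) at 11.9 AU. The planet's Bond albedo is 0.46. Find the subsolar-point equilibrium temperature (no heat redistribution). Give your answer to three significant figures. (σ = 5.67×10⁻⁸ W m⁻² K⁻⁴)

T_ss ≈ 97.8 K

Flux at 11.9 AU: S = 1361/11.9² = 9.61 W m⁻².
At the subsolar point the surface absorbs S(1−A) and emits σT⁴ per unit area — no factor of 4, since only the local patch is in balance.
T = [9.61 × 0.54 / 5.67×10⁻⁸]^(1/4) = (9.15×10⁷)^(1/4) = 97.8 K.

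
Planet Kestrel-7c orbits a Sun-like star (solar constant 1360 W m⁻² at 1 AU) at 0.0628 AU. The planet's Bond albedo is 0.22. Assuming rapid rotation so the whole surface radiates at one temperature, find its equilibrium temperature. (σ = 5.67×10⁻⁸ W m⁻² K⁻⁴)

T_eq ≈ 1040 K

Flux at 0.0628 AU: S = 1360/0.0628² = 3.45×10⁵ W m⁻².
Energy balance: absorbed = emitted ⇒ πR²·S(1−A) = 4πR²·σT_eq⁴, so T_eq⁴ = S(1−A)/(4σ).
T_eq = [3.45×10⁵ × 0.78 / (4 × 5.67×10⁻⁸)]^(1/4) = (1.19×10¹²)^(1/4) = 1040 K.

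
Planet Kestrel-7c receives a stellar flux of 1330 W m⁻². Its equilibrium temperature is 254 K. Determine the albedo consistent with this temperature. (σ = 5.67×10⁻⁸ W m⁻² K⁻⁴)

A ≈ 0.29

From T_eq⁴ = S(1−A)/(4σ): 1−A = 4σT_eq⁴/S.
1−A = 4 × 5.67×10⁻⁸ × (254)⁴ / 1330 = 0.710.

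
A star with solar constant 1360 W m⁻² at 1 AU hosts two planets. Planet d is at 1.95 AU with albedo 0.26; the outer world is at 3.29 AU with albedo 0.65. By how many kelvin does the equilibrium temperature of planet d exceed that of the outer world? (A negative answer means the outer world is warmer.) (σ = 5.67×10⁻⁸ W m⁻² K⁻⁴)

T_eq = [S₀(1−A)/(4σd²)]^(1/4), so T ∝ (1−A)^(1/4) / √d.
T₁ = [1360×0.74/(4×5.67×10⁻⁸×1.95²)]^(1/4) = 184.83 K.
T₂ = [1360×0.35/(4×5.67×10⁻⁸×3.29²)]^(1/4) = 118.00 K.

ΔT ≈ 66.8 K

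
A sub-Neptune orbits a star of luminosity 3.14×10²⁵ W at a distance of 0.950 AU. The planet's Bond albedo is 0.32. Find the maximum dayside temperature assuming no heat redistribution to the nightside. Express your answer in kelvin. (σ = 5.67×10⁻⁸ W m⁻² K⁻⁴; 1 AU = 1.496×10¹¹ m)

T_ss ≈ 196 K

d = 0.950 AU = 1.42×10¹¹ m.
Flux: S = L/(4πd²) = 3.14×10²⁵/(4π×(1.42×10¹¹)²) = 124 W m⁻².
With no redistribution each surface element balances locally: S(1−A) = σT⁴.
T = [124 × 0.68 / 5.67×10⁻⁸]^(1/4) = (1.48×10⁹)^(1/4) = 196 K.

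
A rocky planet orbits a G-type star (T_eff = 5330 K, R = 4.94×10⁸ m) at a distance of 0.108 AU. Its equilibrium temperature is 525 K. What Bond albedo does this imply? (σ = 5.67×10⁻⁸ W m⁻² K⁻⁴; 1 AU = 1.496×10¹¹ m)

d = 0.108 AU = 1.62×10¹⁰ m.
L = 4πR_⋆²σT_⋆⁴ = 4π(4.94×10⁸)² × 5.67×10⁻⁸ × (5330)⁴ = 1.40×10²⁶ W.
S = L/(4πd²) = 4.28×10⁴ W m⁻².
From T_eq⁴ = S(1−A)/(4σ): 1−A = 4σT_eq⁴/S.
1−A = 4 × 5.67×10⁻⁸ × (525)⁴ / 4.28×10⁴ = 0.403.

A ≈ 0.60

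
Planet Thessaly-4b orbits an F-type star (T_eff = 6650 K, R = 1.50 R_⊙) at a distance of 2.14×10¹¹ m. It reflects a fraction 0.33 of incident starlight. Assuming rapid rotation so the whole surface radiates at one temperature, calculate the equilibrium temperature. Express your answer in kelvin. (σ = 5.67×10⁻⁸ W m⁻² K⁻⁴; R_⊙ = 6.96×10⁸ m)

T_eq ≈ 297 K

R_⋆ = 1.50 × 6.96×10⁸ = 1.04×10⁹ m.
L = 4πR_⋆²σT_⋆⁴ = 4π(1.04×10⁹)² × 5.67×10⁻⁸ × (6650)⁴ = 1.52×10²⁷ W.
S = L/(4πd²) = 2640 W m⁻².
Energy balance: absorbed = emitted ⇒ πR²·S(1−A) = 4πR²·σT_eq⁴, so T_eq⁴ = S(1−A)/(4σ).
T_eq = [2640 × 0.67 / (4 × 5.67×10⁻⁸)]^(1/4) = (7.80×10⁹)^(1/4) = 297 K.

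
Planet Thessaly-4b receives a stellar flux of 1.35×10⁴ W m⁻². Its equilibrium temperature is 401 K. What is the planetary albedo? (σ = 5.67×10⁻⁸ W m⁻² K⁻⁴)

From T_eq⁴ = S(1−A)/(4σ): 1−A = 4σT_eq⁴/S.
1−A = 4 × 5.67×10⁻⁸ × (401)⁴ / 1.35×10⁴ = 0.434.

A ≈ 0.57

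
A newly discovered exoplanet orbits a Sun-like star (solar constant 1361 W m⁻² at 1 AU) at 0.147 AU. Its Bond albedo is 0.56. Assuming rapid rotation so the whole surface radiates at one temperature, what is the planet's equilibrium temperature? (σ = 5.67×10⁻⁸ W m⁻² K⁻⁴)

Flux at 0.147 AU: S = 1361/0.147² = 6.30×10⁴ W m⁻².
Energy balance: absorbed = emitted ⇒ πR²·S(1−A) = 4πR²·σT_eq⁴, so T_eq⁴ = S(1−A)/(4σ).
T_eq = [6.30×10⁴ × 0.44 / (4 × 5.67×10⁻⁸)]^(1/4) = (1.22×10¹¹)^(1/4) = 591 K.

T_eq ≈ 591 K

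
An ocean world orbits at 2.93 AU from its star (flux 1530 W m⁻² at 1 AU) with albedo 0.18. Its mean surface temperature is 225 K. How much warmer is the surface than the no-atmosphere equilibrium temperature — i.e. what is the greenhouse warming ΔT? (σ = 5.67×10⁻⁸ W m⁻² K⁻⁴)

ΔT ≈ 65.7 K

S = 1530/2.93² = 178.2 W m⁻².
T_eq = [S(1−A)/(4σ)]^(1/4) = [178.2×0.82/(4×5.67×10⁻⁸)]^(1/4) = 159.3 K.
ΔT = T_surf − T_eq = 225 − 159.3.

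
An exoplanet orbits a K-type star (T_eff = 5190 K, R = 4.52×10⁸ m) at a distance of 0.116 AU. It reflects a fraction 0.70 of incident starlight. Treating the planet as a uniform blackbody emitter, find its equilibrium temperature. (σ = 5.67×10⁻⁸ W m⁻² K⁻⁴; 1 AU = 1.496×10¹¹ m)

d = 0.116 AU = 1.74×10¹⁰ m.
L = 4πR_⋆²σT_⋆⁴ = 4π(4.52×10⁸)² × 5.67×10⁻⁸ × (5190)⁴ = 1.06×10²⁶ W.
S = L/(4πd²) = 2.79×10⁴ W m⁻².
Energy balance: absorbed = emitted ⇒ πR²·S(1−A) = 4πR²·σT_eq⁴, so T_eq⁴ = S(1−A)/(4σ).
T_eq = [2.79×10⁴ × 0.30 / (4 × 5.67×10⁻⁸)]^(1/4) = (3.69×10¹⁰)^(1/4) = 438 K.

T_eq ≈ 438 K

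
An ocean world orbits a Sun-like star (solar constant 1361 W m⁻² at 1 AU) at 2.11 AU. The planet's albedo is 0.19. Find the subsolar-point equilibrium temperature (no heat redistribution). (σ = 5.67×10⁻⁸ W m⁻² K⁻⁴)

T_ss ≈ 257 K

Flux at 2.11 AU: S = 1361/2.11² = 306 W m⁻².
At the subsolar point the surface absorbs S(1−A) and emits σT⁴ per unit area — no factor of 4, since only the local patch is in balance.
T = [306 × 0.81 / 5.67×10⁻⁸]^(1/4) = (4.37×10⁹)^(1/4) = 257 K.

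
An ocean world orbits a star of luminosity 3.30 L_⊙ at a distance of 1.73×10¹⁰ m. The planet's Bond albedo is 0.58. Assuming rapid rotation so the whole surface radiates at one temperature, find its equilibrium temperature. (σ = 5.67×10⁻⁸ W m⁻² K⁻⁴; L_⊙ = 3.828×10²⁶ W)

T_eq ≈ 888 K

L = 3.30 × 3.828×10²⁶ = 1.26×10²⁷ W.
Flux: S = L/(4πd²) = 1.26×10²⁷/(4π×(1.73×10¹⁰)²) = 3.36×10⁵ W m⁻².
Energy balance: absorbed = emitted ⇒ πR²·S(1−A) = 4πR²·σT_eq⁴, so T_eq⁴ = S(1−A)/(4σ).
T_eq = [3.36×10⁵ × 0.42 / (4 × 5.67×10⁻⁸)]^(1/4) = (6.22×10¹¹)^(1/4) = 888 K.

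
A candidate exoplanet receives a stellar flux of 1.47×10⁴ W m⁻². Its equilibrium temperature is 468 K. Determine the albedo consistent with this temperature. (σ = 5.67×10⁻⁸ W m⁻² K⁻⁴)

A ≈ 0.26

From T_eq⁴ = S(1−A)/(4σ): 1−A = 4σT_eq⁴/S.
1−A = 4 × 5.67×10⁻⁸ × (468)⁴ / 1.47×10⁴ = 0.740.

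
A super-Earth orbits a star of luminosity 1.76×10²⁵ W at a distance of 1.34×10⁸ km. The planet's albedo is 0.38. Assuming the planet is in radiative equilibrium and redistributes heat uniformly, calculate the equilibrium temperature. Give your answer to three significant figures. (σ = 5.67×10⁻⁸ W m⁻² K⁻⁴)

T_eq ≈ 121 K

d = 1.34×10⁸ km = 1.34×10¹¹ m.
Flux: S = L/(4πd²) = 1.76×10²⁵/(4π×(1.34×10¹¹)²) = 78.0 W m⁻².
Energy balance: absorbed = emitted ⇒ πR²·S(1−A) = 4πR²·σT_eq⁴, so T_eq⁴ = S(1−A)/(4σ).
T_eq = [78.0 × 0.62 / (4 × 5.67×10⁻⁸)]^(1/4) = (2.13×10⁸)^(1/4) = 121 K.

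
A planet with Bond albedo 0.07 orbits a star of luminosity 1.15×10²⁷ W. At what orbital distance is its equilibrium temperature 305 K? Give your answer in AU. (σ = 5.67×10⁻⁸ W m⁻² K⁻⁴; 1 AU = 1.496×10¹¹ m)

From T_eq⁴ = L(1−A)/(16πσd²): d = √[L(1−A)/(16πσT_eq⁴)].
d = √[1.15×10²⁷ × 0.93 / (16π × 5.67×10⁻⁸ × (305)⁴)] = 2.08×10¹¹ m = 1.39 AU.

d ≈ 1.39 AU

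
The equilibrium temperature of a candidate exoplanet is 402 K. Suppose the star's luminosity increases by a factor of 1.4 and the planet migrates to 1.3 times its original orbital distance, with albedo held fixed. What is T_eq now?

T_eq ∝ L^(1/4) · d^(−1/2).
T′ = 402 × 1.4^(1/4) / 1.3^(1/2) = 384 K.

T_eq ≈ 384 K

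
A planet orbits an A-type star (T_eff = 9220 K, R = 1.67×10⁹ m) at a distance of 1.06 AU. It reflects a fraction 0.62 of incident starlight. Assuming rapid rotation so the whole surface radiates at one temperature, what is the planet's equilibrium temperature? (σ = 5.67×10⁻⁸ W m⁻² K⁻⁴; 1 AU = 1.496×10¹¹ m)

d = 1.06 AU = 1.59×10¹¹ m.
L = 4πR_⋆²σT_⋆⁴ = 4π(1.67×10⁹)² × 5.67×10⁻⁸ × (9220)⁴ = 1.44×10²⁸ W.
S = L/(4πd²) = 4.54×10⁴ W m⁻².
Energy balance: absorbed = emitted ⇒ πR²·S(1−A) = 4πR²·σT_eq⁴, so T_eq⁴ = S(1−A)/(4σ).
T_eq = [4.54×10⁴ × 0.38 / (4 × 5.67×10⁻⁸)]^(1/4) = (7.61×10¹⁰)^(1/4) = 525 K.

T_eq ≈ 525 K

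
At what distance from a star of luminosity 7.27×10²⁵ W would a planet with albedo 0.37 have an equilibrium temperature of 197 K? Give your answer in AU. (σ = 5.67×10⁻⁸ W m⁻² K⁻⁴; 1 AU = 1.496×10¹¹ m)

d ≈ 0.690 AU

From T_eq⁴ = L(1−A)/(16πσd²): d = √[L(1−A)/(16πσT_eq⁴)].
d = √[7.27×10²⁵ × 0.63 / (16π × 5.67×10⁻⁸ × (197)⁴)] = 1.03×10¹¹ m = 0.690 AU.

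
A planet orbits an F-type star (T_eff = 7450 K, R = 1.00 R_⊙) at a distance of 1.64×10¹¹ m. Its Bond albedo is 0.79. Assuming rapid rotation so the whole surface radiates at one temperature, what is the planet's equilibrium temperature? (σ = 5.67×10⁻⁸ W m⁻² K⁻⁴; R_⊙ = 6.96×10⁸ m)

R_⋆ = 1.00 × 6.96×10⁸ = 6.96×10⁸ m.
L = 4πR_⋆²σT_⋆⁴ = 4π(6.96×10⁸)² × 5.67×10⁻⁸ × (7450)⁴ = 1.06×10²⁷ W.
S = L/(4πd²) = 3150 W m⁻².
Energy balance: absorbed = emitted ⇒ πR²·S(1−A) = 4πR²·σT_eq⁴, so T_eq⁴ = S(1−A)/(4σ).
T_eq = [3150 × 0.21 / (4 × 5.67×10⁻⁸)]^(1/4) = (2.91×10⁹)^(1/4) = 232 K.

T_eq ≈ 232 K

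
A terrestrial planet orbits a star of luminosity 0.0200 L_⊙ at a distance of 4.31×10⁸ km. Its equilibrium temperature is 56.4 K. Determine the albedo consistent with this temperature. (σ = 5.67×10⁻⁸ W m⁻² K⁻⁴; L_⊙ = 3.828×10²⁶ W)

d = 4.31×10⁸ km = 4.31×10¹¹ m.
L = 0.0200 × 3.828×10²⁶ = 7.66×10²⁴ W.
Flux: S = L/(4πd²) = 7.66×10²⁴/(4π×(4.31×10¹¹)²) = 3.28 W m⁻².
From T_eq⁴ = S(1−A)/(4σ): 1−A = 4σT_eq⁴/S.
1−A = 4 × 5.67×10⁻⁸ × (56.4)⁴ / 3.28 = 0.700.

A ≈ 0.30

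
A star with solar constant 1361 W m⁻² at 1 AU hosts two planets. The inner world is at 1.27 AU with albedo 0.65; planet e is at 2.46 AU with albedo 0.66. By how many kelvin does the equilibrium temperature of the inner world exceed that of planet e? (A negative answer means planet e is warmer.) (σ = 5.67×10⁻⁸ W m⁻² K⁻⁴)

T_eq = [S₀(1−A)/(4σd²)]^(1/4), so T ∝ (1−A)^(1/4) / √d.
T₁ = [1361×0.35/(4×5.67×10⁻⁸×1.27²)]^(1/4) = 189.96 K.
T₂ = [1361×0.34/(4×5.67×10⁻⁸×2.46²)]^(1/4) = 135.51 K.

ΔT ≈ 54.5 K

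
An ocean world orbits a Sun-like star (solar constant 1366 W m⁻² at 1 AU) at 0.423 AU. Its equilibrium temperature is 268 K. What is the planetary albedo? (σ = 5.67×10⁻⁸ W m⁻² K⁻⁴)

Flux at 0.423 AU: S = 1366/0.423² = 7630 W m⁻².
From T_eq⁴ = S(1−A)/(4σ): 1−A = 4σT_eq⁴/S.
1−A = 4 × 5.67×10⁻⁸ × (268)⁴ / 7630 = 0.153.

A ≈ 0.85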